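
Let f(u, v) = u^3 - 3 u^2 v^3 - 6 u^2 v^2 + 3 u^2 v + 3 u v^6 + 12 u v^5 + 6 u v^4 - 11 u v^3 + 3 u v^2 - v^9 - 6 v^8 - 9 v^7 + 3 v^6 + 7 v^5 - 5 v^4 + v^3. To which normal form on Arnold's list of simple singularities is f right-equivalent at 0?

E_7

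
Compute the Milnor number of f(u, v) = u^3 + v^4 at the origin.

6

The Hessian of f at 0 has rank 0. Corank 2; j^3 = u^3 is a perfect cube, so E-series; the 4-jet and mu = 6 give E_6.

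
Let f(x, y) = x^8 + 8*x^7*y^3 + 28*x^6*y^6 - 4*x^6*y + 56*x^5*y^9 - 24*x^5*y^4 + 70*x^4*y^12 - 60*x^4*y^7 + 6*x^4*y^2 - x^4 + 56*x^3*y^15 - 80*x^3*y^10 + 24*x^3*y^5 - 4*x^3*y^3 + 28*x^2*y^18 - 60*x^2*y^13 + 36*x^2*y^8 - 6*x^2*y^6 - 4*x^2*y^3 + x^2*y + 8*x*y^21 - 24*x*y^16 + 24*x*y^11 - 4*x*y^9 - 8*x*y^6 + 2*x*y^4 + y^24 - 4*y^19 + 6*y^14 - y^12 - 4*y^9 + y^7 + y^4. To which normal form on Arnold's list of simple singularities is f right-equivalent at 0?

The Hessian of f at 0 has rank 0. Corank 2; j^3 = x^2*y has shape L^2 M (L != M), so D-series; mu = 5 gives D_5.

D5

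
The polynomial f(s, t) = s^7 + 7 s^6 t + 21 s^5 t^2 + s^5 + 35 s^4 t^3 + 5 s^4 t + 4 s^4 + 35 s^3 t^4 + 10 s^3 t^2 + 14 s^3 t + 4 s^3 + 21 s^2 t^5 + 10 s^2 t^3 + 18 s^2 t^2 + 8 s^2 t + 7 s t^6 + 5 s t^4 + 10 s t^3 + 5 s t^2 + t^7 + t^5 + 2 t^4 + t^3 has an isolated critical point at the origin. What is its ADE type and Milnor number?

Type D8, Milnor number mu = 8.

The Hessian of f at 0 is [[0, 0], [0, 0]] with rank 0, so corank 2. A Groebner basis of the Jacobian ideal J(f) in C{s,t} is {-2848*s^2/83 + s*t^3 - 1256*s*t^2/83 - 48*s*t - 770*t^3/83 - 1280*t^2/83, 3776*s^2/83 + 1904*s*t^2/83 + 64*s*t + t^4 + 1144*t^3/83 + 1712*t^2/83, s^3 - 170*s^2/83 - 123*s*t^2/83 - 3*s*t - 61*t^3/83 - 82*t^2/83, s^2*t + 112*s^2/83 + 124*s*t^2/83 + 2*s*t + 48*t^3/83 + 55*t^2/83}; counting standard monomials gives mu = 8. Corank 2; j^3 = (s + t)*(2*s + t)^2 has shape L^2 M (L != M), so D-series; mu = 8 gives D_8.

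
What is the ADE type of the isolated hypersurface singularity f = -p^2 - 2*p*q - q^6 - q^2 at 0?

A5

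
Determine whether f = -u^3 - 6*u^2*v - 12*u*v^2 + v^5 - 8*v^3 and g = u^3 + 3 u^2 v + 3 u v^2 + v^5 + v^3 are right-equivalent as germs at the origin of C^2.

The Hessian of f at 0 has rank 0. Corank 2; j^3 = -(u + 2*v)^3 is a perfect cube, so E-series; the 5-jet and mu = 8 give E_8. The Hessian of g at 0 has rank 0. Corank 2; j^3 = (u + v)^3 is a perfect cube, so E-series; the 5-jet and mu = 8 give E_8. Both have type E_8, hence right-equivalent.

Yes.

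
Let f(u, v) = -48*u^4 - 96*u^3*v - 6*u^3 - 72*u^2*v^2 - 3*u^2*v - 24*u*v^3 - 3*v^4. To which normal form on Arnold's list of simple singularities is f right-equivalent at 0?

The Hessian of f at 0 has rank 0. Corank 2; j^3 = -3*u^2*(2*u + v) has shape L^2 M (L != M), so D-series; mu = 5 gives D_5.

D_5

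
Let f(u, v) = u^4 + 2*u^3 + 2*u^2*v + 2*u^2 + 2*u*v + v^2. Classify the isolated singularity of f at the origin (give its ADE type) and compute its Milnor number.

The Hessian of f at 0 has rank 2. Corank 0: nondegenerate Morse point, so A_1.

Type A_{1}, Milnor number mu = 1.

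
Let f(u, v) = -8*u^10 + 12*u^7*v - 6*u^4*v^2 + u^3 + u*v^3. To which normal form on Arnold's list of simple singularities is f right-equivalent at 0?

The Hessian of f at 0 has rank 0. Corank 2; j^3 = u^3 is a perfect cube, so E-series; the 4-jet and mu = 7 give E_7.

E7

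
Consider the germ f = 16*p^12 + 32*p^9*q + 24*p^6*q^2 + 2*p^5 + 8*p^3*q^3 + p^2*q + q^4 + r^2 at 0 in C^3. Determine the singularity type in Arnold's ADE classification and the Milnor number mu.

The Hessian of f at 0 has rank 1. Corank 2; j^3 = p^2*q has shape L^2 M (L != M), so D-series; mu = 5 gives D_5.

Type D_{5}, Milnor number mu = 5.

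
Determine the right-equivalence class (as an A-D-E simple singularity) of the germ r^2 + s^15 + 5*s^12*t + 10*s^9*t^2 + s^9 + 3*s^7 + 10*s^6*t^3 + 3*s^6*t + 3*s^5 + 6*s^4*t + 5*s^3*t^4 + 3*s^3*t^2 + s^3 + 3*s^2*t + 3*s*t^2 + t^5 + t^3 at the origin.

The Hessian of f at 0 is [[0, 0, 0], [0, 0, 0], [0, 0, 2]] with rank 1, so corank 2. A Groebner basis of the Jacobian ideal J(f) in C{s,t,r} is {-s^2/2 + s*t^3 - s*t - t^2/2, t^4, s^3 - 3*s*t^2 - 2*t^3, s^2*t + 2*s*t^2 + t^3, r}; counting standard monomials gives mu = 8. Corank 2; j^3 = (s + t)^3 is a perfect cube, so E-series; the 5-jet and mu = 8 give E_8.

E_{8}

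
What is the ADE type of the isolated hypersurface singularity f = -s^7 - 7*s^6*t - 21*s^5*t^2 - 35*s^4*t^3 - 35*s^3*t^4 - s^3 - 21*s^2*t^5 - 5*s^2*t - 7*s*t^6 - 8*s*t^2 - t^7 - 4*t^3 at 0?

D_{8}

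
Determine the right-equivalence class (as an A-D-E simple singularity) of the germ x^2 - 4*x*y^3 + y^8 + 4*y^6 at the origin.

A_{7}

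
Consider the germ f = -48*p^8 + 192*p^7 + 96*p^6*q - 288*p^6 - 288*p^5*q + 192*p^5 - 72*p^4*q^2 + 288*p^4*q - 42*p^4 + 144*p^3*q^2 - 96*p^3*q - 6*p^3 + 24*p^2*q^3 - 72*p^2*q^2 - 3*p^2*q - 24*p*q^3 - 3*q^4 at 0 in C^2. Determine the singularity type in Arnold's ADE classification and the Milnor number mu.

Type D5, Milnor number mu = 5.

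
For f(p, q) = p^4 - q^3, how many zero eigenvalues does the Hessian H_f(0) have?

2

The Hessian at 0 is [[0, 0], [0, 0]] of rank 0; hence corank 2.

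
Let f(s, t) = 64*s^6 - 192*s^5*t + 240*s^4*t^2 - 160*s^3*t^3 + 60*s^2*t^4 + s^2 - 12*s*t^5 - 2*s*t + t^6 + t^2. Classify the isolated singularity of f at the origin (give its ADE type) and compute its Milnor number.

Type A_{5}, Milnor number mu = 5.

The Hessian of f at 0 is [[2, -2], [-2, 2]] with rank 1, so corank 1. A Groebner basis of the Jacobian ideal J(f) in C{s,t} is {t^5, s - t}; counting standard monomials gives mu = 5. Corank 1: A-series; mu = 5 gives A_5.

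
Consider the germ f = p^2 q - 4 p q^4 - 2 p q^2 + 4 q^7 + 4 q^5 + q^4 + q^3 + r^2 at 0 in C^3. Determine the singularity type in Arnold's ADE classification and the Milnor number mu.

Type D_5, Milnor number mu = 5.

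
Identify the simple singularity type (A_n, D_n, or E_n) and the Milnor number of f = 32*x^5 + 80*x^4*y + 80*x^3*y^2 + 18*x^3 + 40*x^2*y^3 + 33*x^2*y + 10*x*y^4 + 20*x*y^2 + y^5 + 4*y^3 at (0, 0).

Type D_{6}, Milnor number mu = 6.

The Hessian of f at 0 has rank 0. Corank 2; j^3 = (2*x + y)*(3*x + 2*y)^2 has shape L^2 M (L != M), so D-series; mu = 6 gives D_6.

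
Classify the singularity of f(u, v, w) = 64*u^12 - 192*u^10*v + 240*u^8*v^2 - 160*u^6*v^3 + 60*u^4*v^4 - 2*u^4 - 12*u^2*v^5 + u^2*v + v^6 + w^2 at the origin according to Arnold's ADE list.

The Hessian of f at 0 is [[0, 0, 0], [0, 0, 0], [0, 0, 2]] with rank 1, so corank 2. A Groebner basis of the Jacobian ideal J(f) in C{u,v,w} is {u^2/6 + v^5, u^3, u*v, w}; counting standard monomials gives mu = 7. Corank 2; j^3 = u^2*v has shape L^2 M (L != M), so D-series; mu = 7 gives D_7.

D_{7}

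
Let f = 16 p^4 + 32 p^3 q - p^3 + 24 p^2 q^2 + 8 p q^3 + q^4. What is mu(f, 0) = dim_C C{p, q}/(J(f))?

The Hessian of f at 0 has rank 0. Corank 2; j^3 = -p^3 is a perfect cube, so E-series; the 4-jet and mu = 6 give E_6.

6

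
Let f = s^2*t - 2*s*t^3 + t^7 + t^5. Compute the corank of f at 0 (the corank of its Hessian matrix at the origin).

Hessian at 0 has rank 0.

2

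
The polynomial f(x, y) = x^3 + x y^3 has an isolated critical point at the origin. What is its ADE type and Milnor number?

Type E_{7}, Milnor number mu = 7.

The Hessian of f at 0 has rank 0. Corank 2; j^3 = x^3 is a perfect cube, so E-series; the 4-jet and mu = 7 give E_7.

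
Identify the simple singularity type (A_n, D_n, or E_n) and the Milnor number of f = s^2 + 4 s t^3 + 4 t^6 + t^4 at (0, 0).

Type A3, Milnor number mu = 3.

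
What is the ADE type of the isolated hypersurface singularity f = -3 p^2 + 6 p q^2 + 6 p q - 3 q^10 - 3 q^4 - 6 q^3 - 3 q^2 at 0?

The Hessian of f at 0 has rank 1. Corank 1: A-series; mu = 9 gives A_9.

A_9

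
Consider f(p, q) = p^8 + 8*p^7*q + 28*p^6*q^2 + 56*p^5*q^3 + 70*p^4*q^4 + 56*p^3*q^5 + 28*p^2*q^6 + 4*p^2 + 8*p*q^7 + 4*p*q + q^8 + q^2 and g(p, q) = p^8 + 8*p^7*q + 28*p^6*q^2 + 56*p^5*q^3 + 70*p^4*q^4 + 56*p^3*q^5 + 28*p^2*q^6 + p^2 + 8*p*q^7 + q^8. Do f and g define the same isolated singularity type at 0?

Yes.

The Hessian of f at 0 has rank 1. Corank 1: A-series; mu = 7 gives A_7. The Hessian of g at 0 has rank 1. Corank 1: A-series; mu = 7 gives A_7. Both have type A_7, hence right-equivalent.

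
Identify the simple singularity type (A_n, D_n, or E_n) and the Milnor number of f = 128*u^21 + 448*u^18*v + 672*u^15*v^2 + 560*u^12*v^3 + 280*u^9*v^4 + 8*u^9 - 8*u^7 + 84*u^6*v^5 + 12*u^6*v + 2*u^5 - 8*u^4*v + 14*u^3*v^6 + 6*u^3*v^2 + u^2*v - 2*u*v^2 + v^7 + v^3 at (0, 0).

Type D_8, Milnor number mu = 8.

The Hessian of f at 0 has rank 0. Corank 2; j^3 = v*(u - v)^2 has shape L^2 M (L != M), so D-series; mu = 8 gives D_8.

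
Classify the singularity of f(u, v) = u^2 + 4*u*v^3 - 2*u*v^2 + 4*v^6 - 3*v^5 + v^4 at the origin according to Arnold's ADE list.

A4

The Hessian of f at 0 is [[2, 0], [0, 0]] with rank 1, so corank 1. A Groebner basis of the Jacobian ideal J(f) in C{u,v} is {u/2 + v^3 - v^2/2, u^2, u*v + u/2 - v^2/2}; counting standard monomials gives mu = 4. Corank 1: A-series; mu = 4 gives A_4.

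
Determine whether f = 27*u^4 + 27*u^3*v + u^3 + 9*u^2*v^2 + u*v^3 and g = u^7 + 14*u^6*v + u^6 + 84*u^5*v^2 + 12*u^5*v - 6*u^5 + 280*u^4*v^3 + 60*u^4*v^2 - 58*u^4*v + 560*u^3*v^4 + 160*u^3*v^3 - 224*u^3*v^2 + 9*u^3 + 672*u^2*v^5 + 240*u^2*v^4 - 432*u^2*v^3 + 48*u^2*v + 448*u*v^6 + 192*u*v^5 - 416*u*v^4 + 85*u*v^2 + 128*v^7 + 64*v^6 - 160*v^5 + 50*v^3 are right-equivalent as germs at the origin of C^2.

The Hessian of f at 0 has rank 0. Corank 2; j^3 = u^3 is a perfect cube, so E-series; the 4-jet and mu = 7 give E_7. The Hessian of g at 0 has rank 0. Corank 2; j^3 = (u + 2*v)*(3*u + 5*v)^2 has shape L^2 M (L != M), so D-series; mu = 7 gives D_7. f is E_7 but g is D_7, hence not right-equivalent.

No.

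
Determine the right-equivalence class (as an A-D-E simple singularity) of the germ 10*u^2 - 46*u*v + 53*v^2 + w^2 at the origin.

The Hessian of f at 0 has rank 3. Corank 0: nondegenerate Morse point, so A_1.

A1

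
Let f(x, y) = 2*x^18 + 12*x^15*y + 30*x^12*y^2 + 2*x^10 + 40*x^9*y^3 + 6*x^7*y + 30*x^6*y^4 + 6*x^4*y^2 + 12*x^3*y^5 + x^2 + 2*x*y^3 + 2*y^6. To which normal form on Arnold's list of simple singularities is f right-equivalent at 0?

A_5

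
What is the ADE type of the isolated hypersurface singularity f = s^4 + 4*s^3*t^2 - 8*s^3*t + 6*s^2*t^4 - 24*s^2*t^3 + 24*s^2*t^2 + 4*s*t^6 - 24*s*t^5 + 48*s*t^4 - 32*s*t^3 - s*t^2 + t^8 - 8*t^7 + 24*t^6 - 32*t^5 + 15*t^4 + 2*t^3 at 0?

The Hessian of f at 0 is [[0, 0], [0, 0]] with rank 0, so corank 2. A Groebner basis of the Jacobian ideal J(f) in C{s,t} is {s^3 - t^2/4, t^3, s*t - 2*t^2}; counting standard monomials gives mu = 5. Corank 2; j^3 = -t^2*(s - 2*t) has shape L^2 M (L != M), so D-series; mu = 5 gives D_5.

D_5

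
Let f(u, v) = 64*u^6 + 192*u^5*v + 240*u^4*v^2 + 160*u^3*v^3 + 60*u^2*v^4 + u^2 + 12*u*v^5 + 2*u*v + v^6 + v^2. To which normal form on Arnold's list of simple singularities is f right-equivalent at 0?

A_{5}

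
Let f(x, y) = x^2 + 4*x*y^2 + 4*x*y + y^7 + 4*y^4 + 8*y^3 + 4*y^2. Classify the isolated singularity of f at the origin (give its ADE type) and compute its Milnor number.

Type A6, Milnor number mu = 6.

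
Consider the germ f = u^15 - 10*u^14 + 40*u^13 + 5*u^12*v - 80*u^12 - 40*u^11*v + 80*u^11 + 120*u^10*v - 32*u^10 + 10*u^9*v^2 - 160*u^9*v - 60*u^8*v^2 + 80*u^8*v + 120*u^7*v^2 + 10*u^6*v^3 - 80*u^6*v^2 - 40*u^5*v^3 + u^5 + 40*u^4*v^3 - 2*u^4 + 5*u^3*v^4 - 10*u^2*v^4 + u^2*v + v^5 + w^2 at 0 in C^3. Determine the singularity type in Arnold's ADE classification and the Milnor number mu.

Type D_{6}, Milnor number mu = 6.

The Hessian of f at 0 has rank 1. Corank 2; j^3 = u^2*v has shape L^2 M (L != M), so D-series; mu = 6 gives D_6.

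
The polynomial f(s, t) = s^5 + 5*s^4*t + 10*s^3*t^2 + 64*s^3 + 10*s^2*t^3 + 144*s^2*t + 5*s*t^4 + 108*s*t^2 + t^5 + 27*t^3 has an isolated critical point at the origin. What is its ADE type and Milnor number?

Type E_{8}, Milnor number mu = 8.

The Hessian of f at 0 is [[0, 0], [0, 0]] with rank 0, so corank 2. A Groebner basis of the Jacobian ideal J(f) in C{s,t} is {t^5, s*t^3 + 13*t^4/16, s^2 + 3*s*t/2 + 9*t^2/16}; counting standard monomials gives mu = 8. Corank 2; j^3 = (4*s + 3*t)^3 is a perfect cube, so E-series; the 5-jet and mu = 8 give E_8.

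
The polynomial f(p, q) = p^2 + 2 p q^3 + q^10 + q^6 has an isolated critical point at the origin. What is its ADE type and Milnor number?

Type A_9, Milnor number mu = 9.

The Hessian of f at 0 has rank 1. Corank 1: A-series; mu = 9 gives A_9.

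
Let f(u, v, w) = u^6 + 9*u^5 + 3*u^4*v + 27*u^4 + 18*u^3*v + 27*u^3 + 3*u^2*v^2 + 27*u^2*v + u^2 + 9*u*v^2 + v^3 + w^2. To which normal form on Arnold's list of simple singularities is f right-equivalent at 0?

A_2

The Hessian of f at 0 has rank 2. Corank 1: A-series; mu = 2 gives A_2.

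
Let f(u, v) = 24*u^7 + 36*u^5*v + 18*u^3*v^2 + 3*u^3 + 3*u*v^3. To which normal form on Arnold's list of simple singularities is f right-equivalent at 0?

E_{7}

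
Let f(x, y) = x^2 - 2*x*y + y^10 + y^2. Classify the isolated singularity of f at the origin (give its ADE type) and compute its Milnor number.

Type A9, Milnor number mu = 9.

The Hessian of f at 0 is [[2, -2], [-2, 2]] with rank 1, so corank 1. A Groebner basis of the Jacobian ideal J(f) in C{x,y} is {y^9, x - y}; counting standard monomials gives mu = 9. Corank 1: A-series; mu = 9 gives A_9.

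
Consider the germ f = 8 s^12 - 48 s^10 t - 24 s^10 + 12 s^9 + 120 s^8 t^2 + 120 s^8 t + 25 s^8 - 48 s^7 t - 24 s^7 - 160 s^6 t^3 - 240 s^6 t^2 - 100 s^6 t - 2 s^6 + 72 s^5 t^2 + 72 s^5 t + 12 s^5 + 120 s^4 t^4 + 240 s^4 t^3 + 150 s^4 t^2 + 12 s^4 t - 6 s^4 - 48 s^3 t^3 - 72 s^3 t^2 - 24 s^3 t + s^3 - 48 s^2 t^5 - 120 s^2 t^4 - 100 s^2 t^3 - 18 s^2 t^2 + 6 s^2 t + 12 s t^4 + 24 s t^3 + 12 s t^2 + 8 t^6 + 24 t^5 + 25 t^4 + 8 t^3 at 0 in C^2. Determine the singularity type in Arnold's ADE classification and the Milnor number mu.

Type E_{6}, Milnor number mu = 6.

The Hessian of f at 0 has rank 0. Corank 2; j^3 = (s + 2*t)^3 is a perfect cube, so E-series; the 4-jet and mu = 6 give E_6.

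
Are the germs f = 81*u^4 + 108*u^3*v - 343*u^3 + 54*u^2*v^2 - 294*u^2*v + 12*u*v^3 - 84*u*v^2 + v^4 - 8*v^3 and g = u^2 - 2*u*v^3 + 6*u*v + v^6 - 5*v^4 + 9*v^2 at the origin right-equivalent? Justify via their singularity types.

The Hessian of f at 0 is [[0, 0], [0, 0]] with rank 0, so corank 2. A Groebner basis of the Jacobian ideal J(f) in C{u,v} is {v^4, u*v^2 + 19*v^3/63, u^2 + 4*u*v/7 + 4*v^2/49}; counting standard monomials gives mu = 6. Corank 2; j^3 = -(7*u + 2*v)^3 is a perfect cube, so E-series; the 4-jet and mu = 6 give E_6. The Hessian of g at 0 is [[2, 6], [6, 18]] with rank 1, so corank 1. A Groebner basis of the Jacobian ideal J(g) in C{u,v} is {v^3, u + 3*v}; counting standard monomials gives mu = 3. Corank 1: A-series; mu = 3 gives A_3. f is E_6 but g is A_3, hence not right-equivalent.

No.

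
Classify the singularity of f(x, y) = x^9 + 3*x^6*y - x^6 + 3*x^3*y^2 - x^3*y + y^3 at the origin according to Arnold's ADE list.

E7

The Hessian of f at 0 is [[0, 0], [0, 0]] with rank 0, so corank 2. A Groebner basis of the Jacobian ideal J(f) in C{x,y} is {x^3 - 3*y^2, x^2*y, y^3}; counting standard monomials gives mu = 7. Corank 2; j^3 = y^3 is a perfect cube, so E-series; the 4-jet and mu = 7 give E_7.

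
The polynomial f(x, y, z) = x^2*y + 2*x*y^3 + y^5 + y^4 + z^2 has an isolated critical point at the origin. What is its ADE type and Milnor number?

Type D_5, Milnor number mu = 5.

The Hessian of f at 0 has rank 1. Corank 2; j^3 = x^2*y has shape L^2 M (L != M), so D-series; mu = 5 gives D_5.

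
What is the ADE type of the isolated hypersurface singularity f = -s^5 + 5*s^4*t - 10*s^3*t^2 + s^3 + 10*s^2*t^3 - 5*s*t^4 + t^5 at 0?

The Hessian of f at 0 has rank 0. Corank 2; j^3 = s^3 is a perfect cube, so E-series; the 5-jet and mu = 8 give E_8.

E_{8}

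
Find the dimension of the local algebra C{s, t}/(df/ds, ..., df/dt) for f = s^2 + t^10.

9

The Hessian of f at 0 has rank 1. Corank 1: A-series; mu = 9 gives A_9.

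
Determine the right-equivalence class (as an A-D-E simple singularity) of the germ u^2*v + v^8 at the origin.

D_{9}

The Hessian of f at 0 has rank 0. Corank 2; j^3 = u^2*v has shape L^2 M (L != M), so D-series; mu = 9 gives D_9.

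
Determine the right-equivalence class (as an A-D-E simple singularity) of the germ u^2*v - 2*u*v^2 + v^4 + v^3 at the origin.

The Hessian of f at 0 has rank 0. Corank 2; j^3 = v*(u - v)^2 has shape L^2 M (L != M), so D-series; mu = 5 gives D_5.

D_5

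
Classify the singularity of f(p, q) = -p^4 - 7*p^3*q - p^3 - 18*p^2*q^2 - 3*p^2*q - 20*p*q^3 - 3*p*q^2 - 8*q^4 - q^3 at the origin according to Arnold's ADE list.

The Hessian of f at 0 is [[0, 0], [0, 0]] with rank 0, so corank 2. A Groebner basis of the Jacobian ideal J(f) in C{p,q} is {3*p^2 + 6*p*q + q^4 + q^3 + 3*q^2, p^3 + 9*p^2 + 18*p*q + 4*q^3 + 9*q^2, p^2*q - 5*p^2 - 10*p*q - 8*q^3/3 - 5*q^2, 2*p^2 + p*q^2 + 4*p*q + 5*q^3/3 + 2*q^2}; counting standard monomials gives mu = 7. Corank 2; j^3 = -(p + q)^3 is a perfect cube, so E-series; the 4-jet and mu = 7 give E_7.

E_{7}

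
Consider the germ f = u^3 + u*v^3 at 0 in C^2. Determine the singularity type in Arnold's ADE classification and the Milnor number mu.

Type E7, Milnor number mu = 7.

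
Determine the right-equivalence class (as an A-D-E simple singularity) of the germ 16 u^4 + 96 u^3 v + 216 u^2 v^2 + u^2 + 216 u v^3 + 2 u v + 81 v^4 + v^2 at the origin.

The Hessian of f at 0 has rank 1. Corank 1: A-series; mu = 3 gives A_3.

A_{3}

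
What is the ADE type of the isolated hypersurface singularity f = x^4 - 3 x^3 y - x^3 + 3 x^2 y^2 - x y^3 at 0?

E_7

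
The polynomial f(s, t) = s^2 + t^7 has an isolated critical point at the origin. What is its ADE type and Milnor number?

Type A_6, Milnor number mu = 6.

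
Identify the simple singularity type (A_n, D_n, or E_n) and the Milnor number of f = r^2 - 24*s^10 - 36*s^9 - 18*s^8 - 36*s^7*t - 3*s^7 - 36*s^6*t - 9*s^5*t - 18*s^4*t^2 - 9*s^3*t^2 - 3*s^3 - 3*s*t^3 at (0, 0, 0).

Type E_{7}, Milnor number mu = 7.

The Hessian of f at 0 has rank 1. Corank 2; j^3 = -3*s^3 is a perfect cube, so E-series; the 4-jet and mu = 7 give E_7.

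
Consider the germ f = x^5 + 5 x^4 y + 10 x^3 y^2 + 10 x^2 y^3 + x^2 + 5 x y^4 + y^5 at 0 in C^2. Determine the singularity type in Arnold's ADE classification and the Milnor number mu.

Type A_4, Milnor number mu = 4.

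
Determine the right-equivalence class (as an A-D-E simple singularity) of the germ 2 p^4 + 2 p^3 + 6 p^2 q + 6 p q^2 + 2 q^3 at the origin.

E_6

The Hessian of f at 0 has rank 0. Corank 2; j^3 = 2*(p + q)^3 is a perfect cube, so E-series; the 4-jet and mu = 6 give E_6.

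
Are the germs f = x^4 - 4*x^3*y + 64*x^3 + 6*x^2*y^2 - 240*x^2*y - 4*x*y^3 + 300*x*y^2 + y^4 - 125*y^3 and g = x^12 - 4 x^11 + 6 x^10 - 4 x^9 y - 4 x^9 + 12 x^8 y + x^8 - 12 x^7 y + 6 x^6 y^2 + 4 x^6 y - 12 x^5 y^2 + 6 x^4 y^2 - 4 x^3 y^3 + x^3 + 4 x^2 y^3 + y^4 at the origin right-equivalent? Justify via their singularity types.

The Hessian of f at 0 has rank 0. Corank 2; j^3 = (4*x - 5*y)^3 is a perfect cube, so E-series; the 4-jet and mu = 6 give E_6. The Hessian of g at 0 has rank 0. Corank 2; j^3 = x^3 is a perfect cube, so E-series; the 4-jet and mu = 6 give E_6. Both have type E_6, hence right-equivalent.

Yes.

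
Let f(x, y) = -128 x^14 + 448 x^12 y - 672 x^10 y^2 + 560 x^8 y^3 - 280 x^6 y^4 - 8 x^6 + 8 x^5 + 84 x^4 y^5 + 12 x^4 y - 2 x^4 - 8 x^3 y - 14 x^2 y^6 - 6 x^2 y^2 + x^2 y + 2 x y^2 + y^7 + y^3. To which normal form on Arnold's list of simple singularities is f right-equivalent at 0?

D_{8}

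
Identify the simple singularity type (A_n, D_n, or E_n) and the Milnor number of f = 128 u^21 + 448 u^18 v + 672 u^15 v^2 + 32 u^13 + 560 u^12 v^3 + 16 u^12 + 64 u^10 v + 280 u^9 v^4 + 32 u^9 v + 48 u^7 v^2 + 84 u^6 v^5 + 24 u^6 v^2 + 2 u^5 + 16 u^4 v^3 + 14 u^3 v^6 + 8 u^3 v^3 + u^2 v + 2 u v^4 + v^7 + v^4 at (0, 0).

The Hessian of f at 0 has rank 0. Corank 2; j^3 = u^2*v has shape L^2 M (L != M), so D-series; mu = 5 gives D_5.

Type D_{5}, Milnor number mu = 5.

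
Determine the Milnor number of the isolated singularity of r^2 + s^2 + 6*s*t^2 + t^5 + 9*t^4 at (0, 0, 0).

The Hessian of f at 0 is [[2, 0, 0], [0, 0, 0], [0, 0, 2]] with rank 2, so corank 1. A Groebner basis of the Jacobian ideal J(f) in C{s,t,r} is {s^2, s/3 + t^2, r}; counting standard monomials gives mu = 4. Corank 1: A-series; mu = 4 gives A_4.

4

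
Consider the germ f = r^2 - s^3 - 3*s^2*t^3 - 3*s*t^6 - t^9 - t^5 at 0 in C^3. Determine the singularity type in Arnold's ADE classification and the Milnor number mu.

The Hessian of f at 0 is [[0, 0, 0], [0, 0, 0], [0, 0, 2]] with rank 1, so corank 2. A Groebner basis of the Jacobian ideal J(f) in C{s,t,r} is {s^2/2 + s*t^3, t^4, s^3, s^2*t, r}; counting standard monomials gives mu = 8. Corank 2; j^3 = -s^3 is a perfect cube, so E-series; the 5-jet and mu = 8 give E_8.

Type E_{8}, Milnor number mu = 8.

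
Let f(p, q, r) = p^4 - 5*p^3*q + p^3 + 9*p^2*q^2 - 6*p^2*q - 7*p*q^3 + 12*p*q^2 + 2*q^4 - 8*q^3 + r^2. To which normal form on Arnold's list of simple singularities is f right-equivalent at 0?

The Hessian of f at 0 is [[0, 0, 0], [0, 0, 0], [0, 0, 2]] with rank 1, so corank 2. A Groebner basis of the Jacobian ideal J(f) in C{p,q,r} is {3*p^2 - 12*p*q + q^4 + q^3 + 12*q^2, p^3 + 18*p^2 - 72*p*q - 2*q^3 + 72*q^2, p^2*q + 7*p^2 - 28*p*q - 5*q^3/3 + 28*q^2, 2*p^2 + p*q^2 - 8*p*q - 4*q^3/3 + 8*q^2, r}; counting standard monomials gives mu = 7. Corank 2; j^3 = (p - 2*q)^3 is a perfect cube, so E-series; the 4-jet and mu = 7 give E_7.

E_{7}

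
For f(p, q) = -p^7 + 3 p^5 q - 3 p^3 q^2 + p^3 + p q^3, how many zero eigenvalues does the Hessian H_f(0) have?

2

Hessian at 0 has rank 0.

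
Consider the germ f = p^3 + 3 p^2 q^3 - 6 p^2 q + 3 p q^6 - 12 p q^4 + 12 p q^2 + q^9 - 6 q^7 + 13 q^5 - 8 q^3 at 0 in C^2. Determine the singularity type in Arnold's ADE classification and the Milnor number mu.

Type E_{8}, Milnor number mu = 8.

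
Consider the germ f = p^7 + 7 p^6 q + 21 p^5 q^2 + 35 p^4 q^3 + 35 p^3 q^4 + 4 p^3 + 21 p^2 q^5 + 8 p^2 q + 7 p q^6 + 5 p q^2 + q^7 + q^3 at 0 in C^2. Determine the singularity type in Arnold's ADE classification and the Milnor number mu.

The Hessian of f at 0 has rank 0. Corank 2; j^3 = (p + q)*(2*p + q)^2 has shape L^2 M (L != M), so D-series; mu = 8 gives D_8.

Type D_{8}, Milnor number mu = 8.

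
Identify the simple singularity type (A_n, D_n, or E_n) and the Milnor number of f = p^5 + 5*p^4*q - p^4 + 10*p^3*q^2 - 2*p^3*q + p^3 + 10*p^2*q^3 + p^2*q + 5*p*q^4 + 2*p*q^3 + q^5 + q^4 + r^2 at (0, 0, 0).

Type D_5, Milnor number mu = 5.

The Hessian of f at 0 is [[0, 0, 0], [0, 0, 0], [0, 0, 2]] with rank 1, so corank 2. A Groebner basis of the Jacobian ideal J(f) in C{p,q,r} is {p*q^2, -p*q/5 + q^3, p^2 + 4*p*q/5, r}; counting standard monomials gives mu = 5. Corank 2; j^3 = p^2*(p + q) has shape L^2 M (L != M), so D-series; mu = 5 gives D_5.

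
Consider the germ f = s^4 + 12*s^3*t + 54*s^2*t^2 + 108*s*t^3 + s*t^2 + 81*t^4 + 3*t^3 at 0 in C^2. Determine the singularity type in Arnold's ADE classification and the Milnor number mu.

Type D_5, Milnor number mu = 5.

The Hessian of f at 0 has rank 0. Corank 2; j^3 = t^2*(s + 3*t) has shape L^2 M (L != M), so D-series; mu = 5 gives D_5.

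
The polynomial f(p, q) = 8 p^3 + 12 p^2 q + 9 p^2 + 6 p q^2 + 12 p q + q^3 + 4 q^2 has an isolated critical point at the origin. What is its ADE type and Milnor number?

The Hessian of f at 0 has rank 1. Corank 1: A-series; mu = 2 gives A_2.

Type A2, Milnor number mu = 2.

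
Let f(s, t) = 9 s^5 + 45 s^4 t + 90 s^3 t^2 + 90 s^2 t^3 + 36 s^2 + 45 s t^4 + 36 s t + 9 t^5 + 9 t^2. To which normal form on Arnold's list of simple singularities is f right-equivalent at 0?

The Hessian of f at 0 has rank 1. Corank 1: A-series; mu = 4 gives A_4.

A_4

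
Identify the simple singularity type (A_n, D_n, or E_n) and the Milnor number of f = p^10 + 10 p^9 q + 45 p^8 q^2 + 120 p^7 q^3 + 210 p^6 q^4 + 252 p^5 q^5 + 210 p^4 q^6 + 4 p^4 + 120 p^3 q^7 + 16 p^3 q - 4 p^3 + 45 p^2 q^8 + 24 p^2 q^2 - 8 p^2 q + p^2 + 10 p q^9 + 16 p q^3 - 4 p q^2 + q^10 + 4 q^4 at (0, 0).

Type A_{9}, Milnor number mu = 9.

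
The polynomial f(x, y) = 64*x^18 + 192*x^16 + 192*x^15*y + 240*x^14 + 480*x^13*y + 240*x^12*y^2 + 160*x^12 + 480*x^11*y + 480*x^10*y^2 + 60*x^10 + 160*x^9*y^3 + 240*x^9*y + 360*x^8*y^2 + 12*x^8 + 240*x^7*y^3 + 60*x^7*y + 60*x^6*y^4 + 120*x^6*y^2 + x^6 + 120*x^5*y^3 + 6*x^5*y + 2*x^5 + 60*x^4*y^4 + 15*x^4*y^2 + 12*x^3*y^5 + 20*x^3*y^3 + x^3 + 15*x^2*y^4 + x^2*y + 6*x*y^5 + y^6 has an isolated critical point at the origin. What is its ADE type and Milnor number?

Type D_{7}, Milnor number mu = 7.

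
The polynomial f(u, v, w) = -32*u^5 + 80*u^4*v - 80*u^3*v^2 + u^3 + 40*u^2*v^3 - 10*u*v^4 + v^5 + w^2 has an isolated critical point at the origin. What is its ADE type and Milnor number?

Type E_8, Milnor number mu = 8.

The Hessian of f at 0 is [[0, 0, 0], [0, 0, 0], [0, 0, 2]] with rank 1, so corank 2. A Groebner basis of the Jacobian ideal J(f) in C{u,v,w} is {v^5, u*v^3 - v^4/8, u^2, w}; counting standard monomials gives mu = 8. Corank 2; j^3 = u^3 is a perfect cube, so E-series; the 5-jet and mu = 8 give E_8.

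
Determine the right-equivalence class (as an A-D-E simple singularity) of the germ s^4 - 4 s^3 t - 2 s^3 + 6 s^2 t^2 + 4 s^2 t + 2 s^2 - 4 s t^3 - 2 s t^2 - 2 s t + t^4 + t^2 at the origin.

A_1

The Hessian of f at 0 has rank 2. Corank 0: nondegenerate Morse point, so A_1.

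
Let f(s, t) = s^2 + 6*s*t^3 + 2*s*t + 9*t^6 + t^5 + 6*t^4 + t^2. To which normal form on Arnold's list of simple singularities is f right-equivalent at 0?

A_{4}

The Hessian of f at 0 has rank 1. Corank 1: A-series; mu = 4 gives A_4.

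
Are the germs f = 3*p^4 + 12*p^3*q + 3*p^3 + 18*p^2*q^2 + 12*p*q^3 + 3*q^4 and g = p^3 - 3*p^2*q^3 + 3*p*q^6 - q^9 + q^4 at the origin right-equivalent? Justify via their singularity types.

Yes.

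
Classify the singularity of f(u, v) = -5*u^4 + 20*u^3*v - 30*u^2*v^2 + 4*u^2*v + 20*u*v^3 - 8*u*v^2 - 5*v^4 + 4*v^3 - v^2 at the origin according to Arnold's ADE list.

A_{3}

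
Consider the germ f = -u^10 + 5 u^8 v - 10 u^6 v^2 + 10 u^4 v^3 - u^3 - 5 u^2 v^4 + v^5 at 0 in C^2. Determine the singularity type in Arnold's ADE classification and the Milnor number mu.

Type E8, Milnor number mu = 8.

The Hessian of f at 0 has rank 0. Corank 2; j^3 = -u^3 is a perfect cube, so E-series; the 5-jet and mu = 8 give E_8.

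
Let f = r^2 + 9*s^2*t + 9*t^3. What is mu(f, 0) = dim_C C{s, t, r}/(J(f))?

4

The Hessian of f at 0 has rank 1. Corank 2; j^3 = 9*t*(s^2 + t^2) splits into three distinct lines over C (the quadratic factor has nonzero discriminant), so D_4.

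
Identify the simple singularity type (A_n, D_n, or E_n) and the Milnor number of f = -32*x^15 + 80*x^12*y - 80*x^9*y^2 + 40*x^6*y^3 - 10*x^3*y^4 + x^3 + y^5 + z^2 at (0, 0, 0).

Type E8, Milnor number mu = 8.

The Hessian of f at 0 has rank 1. Corank 2; j^3 = x^3 is a perfect cube, so E-series; the 5-jet and mu = 8 give E_8.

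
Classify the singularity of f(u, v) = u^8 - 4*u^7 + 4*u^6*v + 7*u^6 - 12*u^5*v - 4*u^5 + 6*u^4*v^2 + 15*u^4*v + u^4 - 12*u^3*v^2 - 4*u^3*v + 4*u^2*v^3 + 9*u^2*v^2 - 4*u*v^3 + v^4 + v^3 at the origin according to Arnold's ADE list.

The Hessian of f at 0 is [[0, 0], [0, 0]] with rank 0, so corank 2. A Groebner basis of the Jacobian ideal J(f) in C{u,v} is {u^3 + 3*v^2/2, u^2*v + v^2/2, u*v^2, v^3}; counting standard monomials gives mu = 6. Corank 2; j^3 = v^3 is a perfect cube, so E-series; the 4-jet and mu = 6 give E_6.

E6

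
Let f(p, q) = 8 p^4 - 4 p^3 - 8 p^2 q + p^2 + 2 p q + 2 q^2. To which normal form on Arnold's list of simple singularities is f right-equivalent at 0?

A_1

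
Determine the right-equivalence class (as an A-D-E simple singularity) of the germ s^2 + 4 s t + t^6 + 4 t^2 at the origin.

The Hessian of f at 0 is [[2, 4], [4, 8]] with rank 1, so corank 1. A Groebner basis of the Jacobian ideal J(f) in C{s,t} is {t^5, s + 2*t}; counting standard monomials gives mu = 5. Corank 1: A-series; mu = 5 gives A_5.

A_{5}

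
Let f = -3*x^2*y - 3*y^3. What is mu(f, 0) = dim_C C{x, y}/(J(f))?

4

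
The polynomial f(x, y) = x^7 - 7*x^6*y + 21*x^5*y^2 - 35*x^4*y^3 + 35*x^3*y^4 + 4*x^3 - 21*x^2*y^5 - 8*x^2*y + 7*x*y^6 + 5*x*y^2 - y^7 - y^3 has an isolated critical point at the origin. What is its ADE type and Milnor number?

The Hessian of f at 0 is [[0, 0], [0, 0]] with rank 0, so corank 2. A Groebner basis of the Jacobian ideal J(f) in C{x,y} is {128*x*y/7 + y^6 - 64*y^2/7, x*y^2 - y^3/2, x^2 - 3*x*y/2 + y^2/2}; counting standard monomials gives mu = 8. Corank 2; j^3 = (x - y)*(2*x - y)^2 has shape L^2 M (L != M), so D-series; mu = 8 gives D_8.

Type D8, Milnor number mu = 8.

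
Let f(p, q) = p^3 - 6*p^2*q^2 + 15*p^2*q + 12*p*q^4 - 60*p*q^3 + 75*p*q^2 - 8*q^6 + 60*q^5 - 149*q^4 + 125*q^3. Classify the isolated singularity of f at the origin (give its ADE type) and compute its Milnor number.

The Hessian of f at 0 has rank 0. Corank 2; j^3 = (p + 5*q)^3 is a perfect cube, so E-series; the 4-jet and mu = 6 give E_6.

Type E_{6}, Milnor number mu = 6.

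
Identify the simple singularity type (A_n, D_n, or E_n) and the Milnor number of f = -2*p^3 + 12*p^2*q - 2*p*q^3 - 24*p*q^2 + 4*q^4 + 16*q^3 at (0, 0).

The Hessian of f at 0 is [[0, 0], [0, 0]] with rank 0, so corank 2. A Groebner basis of the Jacobian ideal J(f) in C{p,q} is {p^3 - 6*p^2*q - 48*p^2 + 192*p*q - 192*q^2, 6*p^2 + p*q^2 - 24*p*q + 24*q^2, 3*p^2 - 12*p*q + q^3 + 12*q^2}; counting standard monomials gives mu = 7. Corank 2; j^3 = -2*(p - 2*q)^3 is a perfect cube, so E-series; the 4-jet and mu = 7 give E_7.

Type E_7, Milnor number mu = 7.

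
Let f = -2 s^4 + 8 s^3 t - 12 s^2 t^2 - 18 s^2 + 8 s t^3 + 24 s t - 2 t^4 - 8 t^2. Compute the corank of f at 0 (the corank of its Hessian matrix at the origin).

1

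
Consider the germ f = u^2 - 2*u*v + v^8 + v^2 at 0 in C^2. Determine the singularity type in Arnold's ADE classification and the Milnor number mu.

The Hessian of f at 0 has rank 1. Corank 1: A-series; mu = 7 gives A_7.

Type A7, Milnor number mu = 7.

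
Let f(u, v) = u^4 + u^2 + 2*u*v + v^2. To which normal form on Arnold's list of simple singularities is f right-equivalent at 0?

A_{3}

The Hessian of f at 0 has rank 1. Corank 1: A-series; mu = 3 gives A_3.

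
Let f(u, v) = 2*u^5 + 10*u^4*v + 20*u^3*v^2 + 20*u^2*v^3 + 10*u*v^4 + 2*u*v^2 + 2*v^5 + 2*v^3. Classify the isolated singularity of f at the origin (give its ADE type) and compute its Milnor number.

Type D6, Milnor number mu = 6.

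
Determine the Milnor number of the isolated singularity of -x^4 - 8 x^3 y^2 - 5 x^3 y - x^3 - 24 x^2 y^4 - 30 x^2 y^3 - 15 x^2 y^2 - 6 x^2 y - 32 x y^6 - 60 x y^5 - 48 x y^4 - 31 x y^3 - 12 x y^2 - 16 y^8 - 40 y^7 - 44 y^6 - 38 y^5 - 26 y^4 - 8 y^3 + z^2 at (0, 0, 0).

7

The Hessian of f at 0 has rank 1. Corank 2; j^3 = -(x + 2*y)^3 is a perfect cube, so E-series; the 4-jet and mu = 7 give E_7.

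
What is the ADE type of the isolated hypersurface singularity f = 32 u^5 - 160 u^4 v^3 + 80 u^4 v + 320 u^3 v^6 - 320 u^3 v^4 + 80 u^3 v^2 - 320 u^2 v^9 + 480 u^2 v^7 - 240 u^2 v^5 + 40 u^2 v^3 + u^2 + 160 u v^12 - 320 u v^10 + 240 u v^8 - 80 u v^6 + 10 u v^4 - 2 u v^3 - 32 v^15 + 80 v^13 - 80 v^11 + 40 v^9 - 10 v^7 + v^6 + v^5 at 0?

A_{4}

The Hessian of f at 0 is [[2, 0], [0, 0]] with rank 1, so corank 1. A Groebner basis of the Jacobian ideal J(f) in C{u,v} is {-u + v^3, u^2, u*v}; counting standard monomials gives mu = 4. Corank 1: A-series; mu = 4 gives A_4.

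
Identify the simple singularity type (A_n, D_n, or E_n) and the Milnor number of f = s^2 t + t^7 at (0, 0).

Type D_{8}, Milnor number mu = 8.

The Hessian of f at 0 has rank 0. Corank 2; j^3 = s^2*t has shape L^2 M (L != M), so D-series; mu = 8 gives D_8.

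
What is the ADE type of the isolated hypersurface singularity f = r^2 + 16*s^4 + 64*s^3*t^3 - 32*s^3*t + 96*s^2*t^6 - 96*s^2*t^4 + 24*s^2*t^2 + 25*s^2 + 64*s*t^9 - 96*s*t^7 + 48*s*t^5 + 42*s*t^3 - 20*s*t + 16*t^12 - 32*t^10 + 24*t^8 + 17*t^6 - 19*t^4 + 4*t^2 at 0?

The Hessian of f at 0 has rank 2. Corank 1: A-series; mu = 3 gives A_3.

A_{3}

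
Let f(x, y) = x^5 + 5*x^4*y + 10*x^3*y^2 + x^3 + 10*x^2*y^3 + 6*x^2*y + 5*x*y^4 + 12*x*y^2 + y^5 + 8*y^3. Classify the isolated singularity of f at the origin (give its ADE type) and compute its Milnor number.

Type E_8, Milnor number mu = 8.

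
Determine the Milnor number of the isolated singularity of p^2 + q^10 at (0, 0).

9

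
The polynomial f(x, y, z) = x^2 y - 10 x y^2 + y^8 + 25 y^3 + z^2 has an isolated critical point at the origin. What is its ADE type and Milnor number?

Type D_9, Milnor number mu = 9.

The Hessian of f at 0 is [[0, 0, 0], [0, 0, 0], [0, 0, 2]] with rank 1, so corank 2. A Groebner basis of the Jacobian ideal J(f) in C{x,y,z} is {x^2/8 + y^7 - 25*y^2/8, x^3 - 125*y^3, x*y - 5*y^2, z}; counting standard monomials gives mu = 9. Corank 2; j^3 = y*(x - 5*y)^2 has shape L^2 M (L != M), so D-series; mu = 9 gives D_9.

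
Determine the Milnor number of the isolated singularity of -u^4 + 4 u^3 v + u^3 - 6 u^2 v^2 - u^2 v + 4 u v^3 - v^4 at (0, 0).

5

The Hessian of f at 0 has rank 0. Corank 2; j^3 = u^2*(u - v) has shape L^2 M (L != M), so D-series; mu = 5 gives D_5.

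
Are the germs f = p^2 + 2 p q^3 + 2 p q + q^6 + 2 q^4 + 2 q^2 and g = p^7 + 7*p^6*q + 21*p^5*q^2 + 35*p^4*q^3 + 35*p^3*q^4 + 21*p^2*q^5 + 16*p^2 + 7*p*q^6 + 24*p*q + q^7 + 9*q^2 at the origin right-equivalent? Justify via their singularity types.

No.

The Hessian of f at 0 has rank 2. Corank 0: nondegenerate Morse point, so A_1. The Hessian of g at 0 has rank 1. Corank 1: A-series; mu = 6 gives A_6. f is A_1 but g is A_6, hence not right-equivalent.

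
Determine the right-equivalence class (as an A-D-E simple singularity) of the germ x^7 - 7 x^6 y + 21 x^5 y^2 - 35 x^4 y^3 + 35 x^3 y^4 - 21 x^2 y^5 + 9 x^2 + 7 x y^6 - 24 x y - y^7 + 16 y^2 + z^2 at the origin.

A6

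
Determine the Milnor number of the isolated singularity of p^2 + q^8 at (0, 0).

7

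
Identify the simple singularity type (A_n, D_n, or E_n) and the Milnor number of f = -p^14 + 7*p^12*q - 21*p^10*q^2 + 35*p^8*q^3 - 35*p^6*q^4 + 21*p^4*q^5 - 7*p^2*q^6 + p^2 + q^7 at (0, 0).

Type A_{6}, Milnor number mu = 6.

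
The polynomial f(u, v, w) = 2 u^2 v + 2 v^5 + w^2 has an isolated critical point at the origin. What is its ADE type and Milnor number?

The Hessian of f at 0 is [[0, 0, 0], [0, 0, 0], [0, 0, 2]] with rank 1, so corank 2. A Groebner basis of the Jacobian ideal J(f) in C{u,v,w} is {u^2/5 + v^4, u^3, u*v, w}; counting standard monomials gives mu = 6. Corank 2; j^3 = 2*u^2*v has shape L^2 M (L != M), so D-series; mu = 6 gives D_6.

Type D6, Milnor number mu = 6.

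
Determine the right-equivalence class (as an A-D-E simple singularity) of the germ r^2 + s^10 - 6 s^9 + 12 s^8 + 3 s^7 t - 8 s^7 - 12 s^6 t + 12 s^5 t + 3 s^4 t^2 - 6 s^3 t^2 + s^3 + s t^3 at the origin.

E_{7}

The Hessian of f at 0 has rank 1. Corank 2; j^3 = s^3 is a perfect cube, so E-series; the 4-jet and mu = 7 give E_7.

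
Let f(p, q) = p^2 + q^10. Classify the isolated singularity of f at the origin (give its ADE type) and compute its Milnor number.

Type A_{9}, Milnor number mu = 9.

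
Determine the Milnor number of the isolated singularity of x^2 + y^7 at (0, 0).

6

The Hessian of f at 0 is [[2, 0], [0, 0]] with rank 1, so corank 1. A Groebner basis of the Jacobian ideal J(f) in C{x,y} is {y^6, x}; counting standard monomials gives mu = 6. Corank 1: A-series; mu = 6 gives A_6.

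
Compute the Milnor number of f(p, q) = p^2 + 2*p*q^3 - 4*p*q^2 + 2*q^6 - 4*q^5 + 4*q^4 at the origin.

The Hessian of f at 0 has rank 1. Corank 1: A-series; mu = 5 gives A_5.

5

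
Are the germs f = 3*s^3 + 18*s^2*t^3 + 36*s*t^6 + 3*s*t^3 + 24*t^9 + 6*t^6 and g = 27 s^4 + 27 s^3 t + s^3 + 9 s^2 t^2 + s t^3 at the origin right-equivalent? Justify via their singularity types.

Yes.

The Hessian of f at 0 is [[0, 0], [0, 0]] with rank 0, so corank 2. A Groebner basis of the Jacobian ideal J(f) in C{s,t} is {s^3, s*t^2, 3*s^2 + t^3}; counting standard monomials gives mu = 7. Corank 2; j^3 = 3*s^3 is a perfect cube, so E-series; the 4-jet and mu = 7 give E_7. The Hessian of g at 0 is [[0, 0], [0, 0]] with rank 0, so corank 2. A Groebner basis of the Jacobian ideal J(g) in C{s,t} is {s^2/3 + t^4 + t^3/9, s^3, s^2*t - s^2/9 - t^3/27, 2*s^2/3 + s*t^2 + 2*t^3/9}; counting standard monomials gives mu = 7. Corank 2; j^3 = s^3 is a perfect cube, so E-series; the 4-jet and mu = 7 give E_7. Both have type E_7, hence right-equivalent.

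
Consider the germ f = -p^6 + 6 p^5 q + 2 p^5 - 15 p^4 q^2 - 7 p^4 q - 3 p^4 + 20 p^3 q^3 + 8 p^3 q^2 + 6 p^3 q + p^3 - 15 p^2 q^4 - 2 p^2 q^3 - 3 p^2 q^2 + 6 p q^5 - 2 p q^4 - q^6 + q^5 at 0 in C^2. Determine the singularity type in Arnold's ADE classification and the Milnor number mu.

The Hessian of f at 0 has rank 0. Corank 2; j^3 = p^3 is a perfect cube, so E-series; the 5-jet and mu = 8 give E_8.

Type E8, Milnor number mu = 8.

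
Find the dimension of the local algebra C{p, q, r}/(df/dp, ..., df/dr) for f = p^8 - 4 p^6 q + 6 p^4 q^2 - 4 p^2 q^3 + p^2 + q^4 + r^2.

3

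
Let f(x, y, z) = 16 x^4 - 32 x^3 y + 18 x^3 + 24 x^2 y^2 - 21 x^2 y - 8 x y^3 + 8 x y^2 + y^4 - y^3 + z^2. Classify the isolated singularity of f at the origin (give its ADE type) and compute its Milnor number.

Type D_{5}, Milnor number mu = 5.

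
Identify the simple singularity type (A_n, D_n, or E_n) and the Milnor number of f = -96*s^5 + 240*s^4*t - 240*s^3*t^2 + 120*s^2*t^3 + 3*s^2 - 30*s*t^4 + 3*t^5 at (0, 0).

The Hessian of f at 0 has rank 1. Corank 1: A-series; mu = 4 gives A_4.

Type A_{4}, Milnor number mu = 4.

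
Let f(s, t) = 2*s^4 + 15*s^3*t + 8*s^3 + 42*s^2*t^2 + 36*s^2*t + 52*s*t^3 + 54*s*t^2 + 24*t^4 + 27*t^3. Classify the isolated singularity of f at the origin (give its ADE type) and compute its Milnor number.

Type E_{7}, Milnor number mu = 7.

The Hessian of f at 0 has rank 0. Corank 2; j^3 = (2*s + 3*t)^3 is a perfect cube, so E-series; the 4-jet and mu = 7 give E_7.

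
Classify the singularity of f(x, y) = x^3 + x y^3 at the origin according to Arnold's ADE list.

E_{7}

The Hessian of f at 0 has rank 0. Corank 2; j^3 = x^3 is a perfect cube, so E-series; the 4-jet and mu = 7 give E_7.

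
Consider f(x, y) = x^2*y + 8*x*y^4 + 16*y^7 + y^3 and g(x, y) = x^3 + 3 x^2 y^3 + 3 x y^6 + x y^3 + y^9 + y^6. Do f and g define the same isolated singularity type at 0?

The Hessian of f at 0 is [[0, 0], [0, 0]] with rank 0, so corank 2. A Groebner basis of the Jacobian ideal J(f) in C{x,y} is {y^3, x^2 + 3*y^2, x*y}; counting standard monomials gives mu = 4. Corank 2; j^3 = y*(x^2 + y^2) splits into three distinct lines over C (the quadratic factor has nonzero discriminant), so D_4. The Hessian of g at 0 is [[0, 0], [0, 0]] with rank 0, so corank 2. A Groebner basis of the Jacobian ideal J(g) in C{x,y} is {x^3, x*y^2, 3*x^2 + y^3}; counting standard monomials gives mu = 7. Corank 2; j^3 = x^3 is a perfect cube, so E-series; the 4-jet and mu = 7 give E_7. f is D_4 but g is E_7, hence not right-equivalent.

No.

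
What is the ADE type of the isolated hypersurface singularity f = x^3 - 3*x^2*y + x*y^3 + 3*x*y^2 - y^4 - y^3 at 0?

The Hessian of f at 0 is [[0, 0], [0, 0]] with rank 0, so corank 2. A Groebner basis of the Jacobian ideal J(f) in C{x,y} is {x^3 - 3*x^2*y - 6*x^2 + 12*x*y - 6*y^2, 3*x^2 + x*y^2 - 6*x*y + 3*y^2, 3*x^2 - 6*x*y + y^3 + 3*y^2}; counting standard monomials gives mu = 7. Corank 2; j^3 = (x - y)^3 is a perfect cube, so E-series; the 4-jet and mu = 7 give E_7.

E_{7}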